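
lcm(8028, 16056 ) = 16056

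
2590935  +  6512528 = 9103463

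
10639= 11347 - 708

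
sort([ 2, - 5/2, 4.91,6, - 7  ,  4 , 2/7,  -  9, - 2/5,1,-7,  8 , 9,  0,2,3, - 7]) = [ - 9, - 7, - 7, - 7, -5/2, - 2/5, 0, 2/7,1,  2, 2,3,4,4.91, 6,8, 9 ]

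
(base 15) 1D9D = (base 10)6448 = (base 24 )B4G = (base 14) 24c8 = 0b1100100110000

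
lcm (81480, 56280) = 5459160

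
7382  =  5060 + 2322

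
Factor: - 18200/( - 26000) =7/10 = 2^( - 1 )*5^(  -  1 ) *7^1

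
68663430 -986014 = 67677416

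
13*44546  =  579098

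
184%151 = 33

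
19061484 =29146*654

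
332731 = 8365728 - 8032997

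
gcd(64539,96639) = 3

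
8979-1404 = 7575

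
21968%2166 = 308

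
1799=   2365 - 566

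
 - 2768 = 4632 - 7400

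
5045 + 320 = 5365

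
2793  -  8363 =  - 5570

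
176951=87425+89526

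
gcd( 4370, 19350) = 10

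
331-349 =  - 18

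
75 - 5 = 70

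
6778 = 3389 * 2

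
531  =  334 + 197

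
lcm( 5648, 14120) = 28240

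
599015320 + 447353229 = 1046368549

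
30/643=30/643= 0.05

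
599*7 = 4193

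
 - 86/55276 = -1 + 27595/27638  =  - 0.00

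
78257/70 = 78257/70 = 1117.96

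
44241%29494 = 14747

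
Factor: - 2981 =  - 11^1*271^1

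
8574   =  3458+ 5116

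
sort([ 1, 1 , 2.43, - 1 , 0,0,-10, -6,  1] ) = [ - 10,- 6, - 1,0,0,1,1, 1,2.43 ] 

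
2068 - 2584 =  - 516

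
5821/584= 5821/584 = 9.97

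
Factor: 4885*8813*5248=2^7*5^1*7^1*41^1*977^1*1259^1 = 225934298240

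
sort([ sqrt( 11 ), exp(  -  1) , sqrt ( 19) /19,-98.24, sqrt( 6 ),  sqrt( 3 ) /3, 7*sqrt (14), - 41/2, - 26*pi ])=[- 98.24, - 26 *pi, - 41/2,sqrt(19 ) /19, exp( - 1),sqrt(3 ) /3, sqrt( 6)  ,  sqrt(11),7*sqrt( 14)]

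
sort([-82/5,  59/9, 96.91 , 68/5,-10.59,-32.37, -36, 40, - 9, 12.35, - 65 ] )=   [-65,-36, - 32.37, - 82/5 , - 10.59,-9, 59/9,  12.35, 68/5, 40,  96.91 ]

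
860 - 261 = 599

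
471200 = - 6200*(-76)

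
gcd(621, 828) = 207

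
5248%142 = 136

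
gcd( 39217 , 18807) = 1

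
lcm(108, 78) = 1404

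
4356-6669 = -2313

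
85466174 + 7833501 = 93299675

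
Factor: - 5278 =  - 2^1 * 7^1*13^1*29^1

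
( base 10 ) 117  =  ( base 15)7C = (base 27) 49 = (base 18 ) 69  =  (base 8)165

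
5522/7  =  5522/7=   788.86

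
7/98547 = 7/98547= 0.00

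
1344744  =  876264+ 468480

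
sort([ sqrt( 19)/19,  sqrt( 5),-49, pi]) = [ - 49,sqrt ( 19)/19,sqrt (5),pi] 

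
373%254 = 119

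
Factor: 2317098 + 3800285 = 6117383 = 6117383^1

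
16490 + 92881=109371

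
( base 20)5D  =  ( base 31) 3k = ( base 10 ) 113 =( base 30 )3N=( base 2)1110001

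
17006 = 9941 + 7065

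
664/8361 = 664/8361 = 0.08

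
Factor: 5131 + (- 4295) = 836 = 2^2 * 11^1  *  19^1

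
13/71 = 13/71 = 0.18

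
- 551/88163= - 1 + 87612/88163 = - 0.01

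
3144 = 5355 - 2211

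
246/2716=123/1358= 0.09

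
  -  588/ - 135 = 196/45 = 4.36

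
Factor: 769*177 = 3^1*59^1*769^1 = 136113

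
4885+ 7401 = 12286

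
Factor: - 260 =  - 2^2*5^1*13^1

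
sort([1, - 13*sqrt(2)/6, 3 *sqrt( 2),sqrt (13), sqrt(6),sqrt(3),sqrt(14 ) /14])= [ - 13*sqrt(2 )/6,sqrt( 14 ) /14 , 1, sqrt( 3),sqrt( 6),sqrt(13), 3 *sqrt(2)]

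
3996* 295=1178820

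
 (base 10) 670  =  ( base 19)1G5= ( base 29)n3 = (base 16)29e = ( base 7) 1645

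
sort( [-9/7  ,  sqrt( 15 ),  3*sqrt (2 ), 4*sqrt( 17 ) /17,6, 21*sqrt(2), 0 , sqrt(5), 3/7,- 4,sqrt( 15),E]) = [ - 4, - 9/7,  0, 3/7, 4*sqrt ( 17)/17,sqrt (5), E,  sqrt( 15), sqrt(15), 3 * sqrt(2 ), 6  ,  21*sqrt (2) ]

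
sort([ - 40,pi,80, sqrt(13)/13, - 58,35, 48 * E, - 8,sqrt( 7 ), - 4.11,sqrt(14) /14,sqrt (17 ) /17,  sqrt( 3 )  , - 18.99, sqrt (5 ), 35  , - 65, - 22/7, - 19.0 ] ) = [  -  65, - 58, - 40, - 19.0, - 18.99, - 8, - 4.11, - 22/7,sqrt (17 ) /17,sqrt (14)/14, sqrt( 13)/13,sqrt (3 ),sqrt (5),sqrt(7),pi , 35,  35,80 , 48 * E]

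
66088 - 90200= - 24112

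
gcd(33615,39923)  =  83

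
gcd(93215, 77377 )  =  1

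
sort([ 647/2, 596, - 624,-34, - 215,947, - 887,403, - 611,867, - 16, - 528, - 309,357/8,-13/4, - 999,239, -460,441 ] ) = [ - 999,  -  887, - 624, - 611, - 528, -460,  -  309, - 215, - 34, - 16, - 13/4, 357/8,239,647/2 , 403,441, 596, 867, 947 ]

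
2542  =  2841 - 299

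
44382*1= 44382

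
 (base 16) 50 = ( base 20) 40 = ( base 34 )2c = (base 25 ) 35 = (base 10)80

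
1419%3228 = 1419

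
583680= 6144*95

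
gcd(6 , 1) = 1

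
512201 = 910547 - 398346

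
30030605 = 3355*8951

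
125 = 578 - 453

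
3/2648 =3/2648 = 0.00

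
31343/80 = 391 + 63/80 = 391.79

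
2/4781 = 2/4781 = 0.00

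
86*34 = 2924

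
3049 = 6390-3341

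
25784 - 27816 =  - 2032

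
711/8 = 88 + 7/8 = 88.88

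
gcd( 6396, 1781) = 13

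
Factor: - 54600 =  - 2^3*3^1*5^2*7^1*13^1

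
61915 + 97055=158970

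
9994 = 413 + 9581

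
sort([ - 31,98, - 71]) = [ - 71 ,-31,98]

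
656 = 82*8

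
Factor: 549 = 3^2 *61^1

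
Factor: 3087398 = 2^1*29^1*53231^1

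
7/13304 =7/13304 = 0.00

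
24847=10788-- 14059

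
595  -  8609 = - 8014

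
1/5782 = 1/5782   =  0.00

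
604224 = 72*8392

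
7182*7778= 55861596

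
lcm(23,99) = 2277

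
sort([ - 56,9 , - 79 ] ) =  [ - 79, - 56, 9]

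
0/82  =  0 = 0.00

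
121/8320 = 121/8320 = 0.01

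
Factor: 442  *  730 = 322660 = 2^2*  5^1*13^1*17^1*73^1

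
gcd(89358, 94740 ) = 6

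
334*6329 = 2113886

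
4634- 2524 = 2110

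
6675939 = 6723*993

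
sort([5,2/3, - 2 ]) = [ - 2,2/3 , 5]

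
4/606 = 2/303 = 0.01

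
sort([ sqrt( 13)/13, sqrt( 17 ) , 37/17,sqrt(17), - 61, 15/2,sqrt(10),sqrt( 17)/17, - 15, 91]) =[ - 61, - 15, sqrt( 17)/17,  sqrt( 13)/13,  37/17,sqrt(10),sqrt( 17), sqrt( 17 ),15/2,91]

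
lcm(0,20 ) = 0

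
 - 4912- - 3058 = - 1854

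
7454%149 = 4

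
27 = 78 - 51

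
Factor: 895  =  5^1 * 179^1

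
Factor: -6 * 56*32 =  -2^9*3^1*7^1   =  -10752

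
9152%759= 44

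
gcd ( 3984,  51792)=3984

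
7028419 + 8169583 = 15198002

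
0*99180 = 0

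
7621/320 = 23 + 261/320 = 23.82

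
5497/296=18 + 169/296 = 18.57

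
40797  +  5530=46327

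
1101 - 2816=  - 1715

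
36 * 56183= 2022588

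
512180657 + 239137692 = 751318349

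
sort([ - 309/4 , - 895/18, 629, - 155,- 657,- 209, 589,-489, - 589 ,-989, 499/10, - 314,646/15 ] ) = [- 989,- 657, - 589,- 489,- 314, - 209, - 155, - 309/4, - 895/18,646/15, 499/10, 589 , 629 ] 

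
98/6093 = 98/6093 = 0.02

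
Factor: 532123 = 337^1*1579^1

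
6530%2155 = 65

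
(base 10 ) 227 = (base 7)443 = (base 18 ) CB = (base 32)73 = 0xe3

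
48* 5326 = 255648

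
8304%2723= 135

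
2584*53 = 136952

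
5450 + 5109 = 10559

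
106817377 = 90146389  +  16670988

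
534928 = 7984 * 67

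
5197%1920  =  1357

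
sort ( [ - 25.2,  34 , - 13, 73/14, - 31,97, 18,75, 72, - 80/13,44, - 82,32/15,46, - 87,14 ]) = [ - 87, - 82, - 31, - 25.2, - 13, - 80/13,32/15,73/14,14, 18,34, 44,  46,72,75 , 97] 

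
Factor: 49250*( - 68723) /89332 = -1692303875/44666 = - 2^ (-1)*5^3*19^1*23^( - 1 )* 197^1*971^(-1 )* 3617^1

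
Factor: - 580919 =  - 580919^1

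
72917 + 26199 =99116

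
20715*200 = 4143000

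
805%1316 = 805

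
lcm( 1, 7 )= 7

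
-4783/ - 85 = 56 + 23/85  =  56.27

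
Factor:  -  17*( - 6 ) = 2^1*3^1* 17^1=102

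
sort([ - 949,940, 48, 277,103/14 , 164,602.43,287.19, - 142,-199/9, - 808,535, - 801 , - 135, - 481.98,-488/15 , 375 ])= [ - 949, - 808, - 801, - 481.98,-142, - 135,-488/15, - 199/9,  103/14, 48,  164, 277, 287.19,375, 535,602.43 , 940 ]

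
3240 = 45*72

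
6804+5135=11939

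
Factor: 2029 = 2029^1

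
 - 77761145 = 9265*( - 8393) 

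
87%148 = 87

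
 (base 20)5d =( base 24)4H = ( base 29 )3Q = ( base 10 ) 113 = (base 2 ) 1110001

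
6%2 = 0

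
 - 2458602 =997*( - 2466)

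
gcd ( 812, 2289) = 7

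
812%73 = 9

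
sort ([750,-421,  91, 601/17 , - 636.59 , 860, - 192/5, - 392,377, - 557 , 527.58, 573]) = [  -  636.59, - 557,-421, - 392, - 192/5, 601/17, 91, 377, 527.58,573,750,860]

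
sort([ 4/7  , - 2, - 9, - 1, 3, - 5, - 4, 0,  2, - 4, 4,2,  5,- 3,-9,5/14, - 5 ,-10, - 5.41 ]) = [ - 10, - 9,-9, - 5.41, - 5, -5, - 4, - 4 ,-3, - 2, - 1, 0, 5/14, 4/7,  2, 2, 3  ,  4, 5 ]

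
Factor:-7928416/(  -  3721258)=3964208/1860629 = 2^4*41^1*6043^1 *1860629^( - 1)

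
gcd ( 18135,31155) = 465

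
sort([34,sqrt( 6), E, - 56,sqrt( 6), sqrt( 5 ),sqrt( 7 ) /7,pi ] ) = [ - 56,sqrt( 7 )/7, sqrt ( 5 ),sqrt(6 ), sqrt(6) , E,  pi,34] 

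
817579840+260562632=1078142472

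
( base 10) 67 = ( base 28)2b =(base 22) 31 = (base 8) 103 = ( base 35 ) 1W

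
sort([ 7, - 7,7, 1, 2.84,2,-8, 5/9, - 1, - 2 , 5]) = [ - 8, - 7,-2, - 1, 5/9, 1, 2, 2.84, 5 , 7, 7 ]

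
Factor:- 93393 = - 3^4*1153^1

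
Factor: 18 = 2^1*3^2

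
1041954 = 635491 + 406463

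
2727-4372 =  - 1645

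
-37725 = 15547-53272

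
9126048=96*95063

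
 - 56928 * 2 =-113856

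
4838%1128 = 326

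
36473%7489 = 6517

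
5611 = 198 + 5413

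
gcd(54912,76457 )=1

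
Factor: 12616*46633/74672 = 73540241/9334 = 2^( - 1)*13^(-1)*19^1*83^1*359^( - 1)*46633^1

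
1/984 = 1/984  =  0.00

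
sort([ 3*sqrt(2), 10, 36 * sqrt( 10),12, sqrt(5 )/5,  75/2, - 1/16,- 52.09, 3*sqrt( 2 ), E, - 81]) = [  -  81, - 52.09,- 1/16, sqrt(5)/5,E, 3*sqrt(2), 3* sqrt(2 ), 10,12  ,  75/2, 36*sqrt( 10) ]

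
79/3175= 79/3175  =  0.02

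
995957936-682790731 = 313167205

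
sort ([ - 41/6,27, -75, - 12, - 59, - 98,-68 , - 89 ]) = [ - 98, - 89, - 75,  -  68 , - 59, - 12,-41/6,27 ] 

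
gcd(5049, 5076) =27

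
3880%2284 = 1596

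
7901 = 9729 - 1828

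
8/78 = 4/39 = 0.10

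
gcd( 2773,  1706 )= 1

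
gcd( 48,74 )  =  2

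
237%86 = 65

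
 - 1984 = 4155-6139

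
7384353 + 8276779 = 15661132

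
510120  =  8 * 63765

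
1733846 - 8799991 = -7066145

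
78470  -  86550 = - 8080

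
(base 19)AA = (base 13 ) 125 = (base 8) 310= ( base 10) 200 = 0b11001000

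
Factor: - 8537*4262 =-36384694 =- 2^1 * 2131^1*8537^1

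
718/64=359/32 =11.22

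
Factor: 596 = 2^2*149^1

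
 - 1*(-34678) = 34678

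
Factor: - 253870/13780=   - 479/26 = - 2^( - 1)*13^( - 1 ) * 479^1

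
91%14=7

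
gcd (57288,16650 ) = 6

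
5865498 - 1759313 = 4106185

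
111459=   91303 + 20156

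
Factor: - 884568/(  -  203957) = 2^3 * 3^1*13^( - 1 )*29^( - 1) * 541^ ( - 1 )*36857^1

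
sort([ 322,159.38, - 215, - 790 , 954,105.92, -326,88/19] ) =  [ - 790, - 326,-215,88/19,105.92 , 159.38, 322, 954 ] 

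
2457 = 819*3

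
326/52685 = 326/52685 = 0.01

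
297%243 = 54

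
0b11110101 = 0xF5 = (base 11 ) 203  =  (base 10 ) 245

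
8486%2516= 938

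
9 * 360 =3240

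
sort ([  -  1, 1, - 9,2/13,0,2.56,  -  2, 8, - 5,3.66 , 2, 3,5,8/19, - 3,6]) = [ - 9, -5, - 3,  -  2, - 1,0,2/13,8/19,1, 2,2.56, 3, 3.66 , 5,6, 8]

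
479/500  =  479/500 = 0.96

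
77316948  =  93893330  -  16576382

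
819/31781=819/31781=   0.03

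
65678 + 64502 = 130180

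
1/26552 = 1/26552 = 0.00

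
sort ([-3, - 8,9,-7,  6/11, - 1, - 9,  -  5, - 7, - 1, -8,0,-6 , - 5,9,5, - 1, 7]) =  [-9, - 8, - 8,-7,-7, - 6, - 5, - 5, - 3,- 1, - 1, - 1, 0,6/11, 5, 7,  9,9] 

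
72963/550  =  132 + 33/50 =132.66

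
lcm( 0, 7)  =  0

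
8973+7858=16831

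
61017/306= 199+41/102 = 199.40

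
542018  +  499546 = 1041564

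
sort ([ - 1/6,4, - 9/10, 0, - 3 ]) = [ -3, - 9/10, - 1/6,0,4] 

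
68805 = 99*695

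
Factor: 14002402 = 2^1*41^1*170761^1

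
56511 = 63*897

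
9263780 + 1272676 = 10536456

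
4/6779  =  4/6779 = 0.00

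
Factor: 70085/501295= 131/937= 131^1*937^( - 1 )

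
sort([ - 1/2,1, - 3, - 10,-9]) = [  -  10, -9 , - 3,- 1/2,1 ] 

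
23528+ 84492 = 108020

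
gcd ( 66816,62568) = 72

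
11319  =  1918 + 9401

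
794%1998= 794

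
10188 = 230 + 9958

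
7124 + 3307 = 10431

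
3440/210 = 16+ 8/21=16.38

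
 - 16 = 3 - 19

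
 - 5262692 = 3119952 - 8382644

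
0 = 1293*0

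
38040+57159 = 95199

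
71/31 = 2 + 9/31 = 2.29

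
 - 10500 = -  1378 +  - 9122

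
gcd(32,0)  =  32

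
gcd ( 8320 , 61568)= 1664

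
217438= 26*8363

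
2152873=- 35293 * ( - 61) 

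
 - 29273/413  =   - 71 + 50/413 = -  70.88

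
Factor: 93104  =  2^4*11^1 * 23^2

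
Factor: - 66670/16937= - 2^1 * 5^1 * 59^1*113^1 * 16937^( - 1 ) 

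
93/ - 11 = - 93/11 =-8.45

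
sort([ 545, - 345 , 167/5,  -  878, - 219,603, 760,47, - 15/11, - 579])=[ - 878, - 579, - 345,-219, - 15/11,167/5,47, 545,  603,760]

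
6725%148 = 65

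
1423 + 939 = 2362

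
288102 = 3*96034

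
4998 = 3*1666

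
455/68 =6 +47/68 =6.69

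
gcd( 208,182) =26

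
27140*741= 20110740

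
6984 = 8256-1272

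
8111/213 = 8111/213 = 38.08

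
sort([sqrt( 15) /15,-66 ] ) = [ - 66,  sqrt(15)/15 ] 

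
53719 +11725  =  65444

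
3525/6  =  1175/2 = 587.50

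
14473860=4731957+9741903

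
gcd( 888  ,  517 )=1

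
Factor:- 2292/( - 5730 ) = 2/5 = 2^1*5^(-1)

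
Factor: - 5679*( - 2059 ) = 11693061 =3^2*29^1*71^1 * 631^1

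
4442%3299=1143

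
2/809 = 2/809 = 0.00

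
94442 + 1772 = 96214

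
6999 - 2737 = 4262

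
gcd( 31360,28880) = 80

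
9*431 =3879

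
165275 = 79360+85915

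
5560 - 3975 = 1585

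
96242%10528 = 1490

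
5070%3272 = 1798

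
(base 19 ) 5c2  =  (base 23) 3JB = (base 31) 23k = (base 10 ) 2035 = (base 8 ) 3763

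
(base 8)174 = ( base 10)124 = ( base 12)a4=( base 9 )147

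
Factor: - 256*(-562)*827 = 118982144 = 2^9*281^1*827^1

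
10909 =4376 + 6533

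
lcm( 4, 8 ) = 8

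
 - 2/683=-2/683  =  - 0.00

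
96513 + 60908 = 157421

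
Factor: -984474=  - 2^1*3^4*59^1*103^1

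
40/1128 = 5/141 = 0.04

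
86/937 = 86/937 = 0.09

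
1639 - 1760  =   - 121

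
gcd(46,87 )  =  1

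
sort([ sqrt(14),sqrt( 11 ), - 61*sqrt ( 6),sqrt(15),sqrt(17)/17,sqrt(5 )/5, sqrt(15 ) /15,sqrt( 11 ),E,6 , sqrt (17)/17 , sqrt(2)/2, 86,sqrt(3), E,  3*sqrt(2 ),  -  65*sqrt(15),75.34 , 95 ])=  [-65*sqrt( 15), - 61*sqrt(6), sqrt(17)/17,sqrt( 17)/17,  sqrt( 15)/15, sqrt( 5 )/5,  sqrt(2 ) /2, sqrt(3),E, E,sqrt(11 ),sqrt(11),sqrt(14),sqrt(15 ),3*sqrt( 2 ) , 6,75.34,86,95] 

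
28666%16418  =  12248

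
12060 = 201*60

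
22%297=22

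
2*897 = 1794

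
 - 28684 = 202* ( - 142)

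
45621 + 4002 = 49623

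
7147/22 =7147/22 = 324.86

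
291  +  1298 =1589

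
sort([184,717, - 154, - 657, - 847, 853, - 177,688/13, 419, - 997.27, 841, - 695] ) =[ - 997.27, - 847, - 695, - 657, - 177, - 154,688/13,184,419,717, 841,  853 ]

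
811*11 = 8921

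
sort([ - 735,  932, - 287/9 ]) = [ - 735,-287/9, 932 ]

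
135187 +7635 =142822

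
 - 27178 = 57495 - 84673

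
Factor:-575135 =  - 5^1*11^1 * 10457^1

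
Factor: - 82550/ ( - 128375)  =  2^1*5^ (  -  1 )*79^( - 1 ) *127^1 =254/395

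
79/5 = 79/5  =  15.80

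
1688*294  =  496272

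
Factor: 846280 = 2^3*5^1*21157^1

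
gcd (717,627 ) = 3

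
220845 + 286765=507610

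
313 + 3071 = 3384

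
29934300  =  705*42460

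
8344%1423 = 1229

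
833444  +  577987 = 1411431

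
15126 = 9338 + 5788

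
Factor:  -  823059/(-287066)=2^( - 1 )*3^2*13^( - 1)*61^(- 1) *109^1*181^( - 1 )*839^1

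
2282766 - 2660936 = - 378170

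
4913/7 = 701 + 6/7 = 701.86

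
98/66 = 1 + 16/33 = 1.48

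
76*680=51680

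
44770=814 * 55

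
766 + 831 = 1597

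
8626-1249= 7377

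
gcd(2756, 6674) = 2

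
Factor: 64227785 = 5^1 * 17^1 * 53^2*269^1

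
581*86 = 49966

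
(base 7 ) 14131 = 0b111100000100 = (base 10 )3844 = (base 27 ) 57A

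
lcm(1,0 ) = 0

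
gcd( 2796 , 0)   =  2796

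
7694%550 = 544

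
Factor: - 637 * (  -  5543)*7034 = 2^1*7^2*13^1*23^1*241^1 *3517^1 = 24836287294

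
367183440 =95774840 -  - 271408600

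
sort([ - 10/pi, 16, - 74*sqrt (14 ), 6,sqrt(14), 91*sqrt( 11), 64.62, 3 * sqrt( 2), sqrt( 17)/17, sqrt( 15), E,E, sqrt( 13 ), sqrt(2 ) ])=[ - 74*sqrt(14), -10/pi, sqrt( 17)/17, sqrt( 2), E, E,sqrt ( 13), sqrt( 14),sqrt (15), 3*sqrt(2), 6, 16, 64.62 , 91*sqrt( 11)]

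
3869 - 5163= -1294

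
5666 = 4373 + 1293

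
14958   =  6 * 2493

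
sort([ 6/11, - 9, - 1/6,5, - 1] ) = [ - 9, - 1, - 1/6,6/11,5] 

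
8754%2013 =702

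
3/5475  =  1/1825=0.00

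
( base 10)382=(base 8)576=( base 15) 1A7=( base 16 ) 17e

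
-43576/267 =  -43576/267 = -163.21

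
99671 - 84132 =15539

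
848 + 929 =1777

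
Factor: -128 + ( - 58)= - 2^1*3^1*31^1 = - 186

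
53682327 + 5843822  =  59526149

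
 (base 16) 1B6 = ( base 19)141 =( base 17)18d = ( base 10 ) 438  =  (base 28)FI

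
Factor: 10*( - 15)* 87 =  - 2^1*3^2*5^2*29^1  =  -13050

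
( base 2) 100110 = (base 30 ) 18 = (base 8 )46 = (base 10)38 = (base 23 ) 1F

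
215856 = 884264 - 668408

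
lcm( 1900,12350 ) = 24700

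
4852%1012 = 804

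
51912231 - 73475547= - 21563316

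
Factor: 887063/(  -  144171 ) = - 3^(  -  2)*83^ ( - 1)*89^1 * 193^( - 1 )*9967^1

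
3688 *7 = 25816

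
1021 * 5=5105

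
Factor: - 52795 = - 5^1*10559^1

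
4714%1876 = 962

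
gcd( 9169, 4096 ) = 1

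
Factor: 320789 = 7^1 *45827^1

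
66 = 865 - 799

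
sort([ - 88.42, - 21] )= [ - 88.42, - 21]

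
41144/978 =20572/489 = 42.07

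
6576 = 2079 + 4497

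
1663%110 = 13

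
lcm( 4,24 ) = 24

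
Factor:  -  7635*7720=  - 2^3 * 3^1*5^2*193^1 *509^1 = - 58942200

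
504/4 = 126 = 126.00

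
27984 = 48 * 583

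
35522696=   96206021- 60683325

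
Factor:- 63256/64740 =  - 2^1 * 3^(- 1 )*5^( - 1 )*13^( - 1)*83^( - 1 )*7907^1  =  - 15814/16185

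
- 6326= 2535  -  8861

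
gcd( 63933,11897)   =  1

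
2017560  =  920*2193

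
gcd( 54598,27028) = 2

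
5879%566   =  219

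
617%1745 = 617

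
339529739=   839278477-499748738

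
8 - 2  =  6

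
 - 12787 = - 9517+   -  3270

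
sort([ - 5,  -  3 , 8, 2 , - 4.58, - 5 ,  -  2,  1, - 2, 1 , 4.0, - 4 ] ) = [  -  5, - 5, - 4.58, - 4 ,-3,  -  2, - 2, 1, 1,2, 4.0,8 ]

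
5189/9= 576 + 5/9= 576.56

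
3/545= 3/545 = 0.01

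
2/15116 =1/7558 =0.00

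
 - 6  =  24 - 30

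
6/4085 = 6/4085 = 0.00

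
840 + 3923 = 4763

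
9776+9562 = 19338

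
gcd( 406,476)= 14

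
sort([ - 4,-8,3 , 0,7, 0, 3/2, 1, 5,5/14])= [-8,-4, 0,0, 5/14,1, 3/2, 3, 5,7]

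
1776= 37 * 48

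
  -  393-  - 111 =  - 282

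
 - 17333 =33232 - 50565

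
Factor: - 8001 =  - 3^2*7^1 * 127^1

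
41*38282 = 1569562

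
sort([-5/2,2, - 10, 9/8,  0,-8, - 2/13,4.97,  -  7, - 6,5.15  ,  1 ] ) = [ - 10, - 8,  -  7, - 6, - 5/2, - 2/13  ,  0, 1, 9/8,2, 4.97, 5.15] 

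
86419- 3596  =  82823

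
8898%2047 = 710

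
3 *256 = 768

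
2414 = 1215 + 1199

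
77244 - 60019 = 17225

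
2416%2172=244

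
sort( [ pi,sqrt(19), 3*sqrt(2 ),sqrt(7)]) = [ sqrt( 7),pi,  3*sqrt( 2) , sqrt( 19) ]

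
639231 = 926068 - 286837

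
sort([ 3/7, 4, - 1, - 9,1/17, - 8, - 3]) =[-9,- 8, - 3,  -  1 , 1/17, 3/7, 4 ] 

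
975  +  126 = 1101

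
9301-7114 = 2187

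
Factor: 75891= 3^1*  41^1*617^1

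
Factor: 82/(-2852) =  - 2^( - 1)*23^(- 1 ) * 31^( - 1)*41^1 = - 41/1426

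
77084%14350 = 5334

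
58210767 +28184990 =86395757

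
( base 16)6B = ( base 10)107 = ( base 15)72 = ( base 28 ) 3N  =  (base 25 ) 47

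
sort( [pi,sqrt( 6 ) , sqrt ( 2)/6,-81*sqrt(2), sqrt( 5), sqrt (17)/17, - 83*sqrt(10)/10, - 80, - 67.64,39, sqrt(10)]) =[ - 81*sqrt( 2 ), - 80, - 67.64,-83*sqrt( 10 )/10, sqrt(2) /6, sqrt( 17)/17,sqrt( 5 ), sqrt( 6), pi, sqrt(10 ),  39 ]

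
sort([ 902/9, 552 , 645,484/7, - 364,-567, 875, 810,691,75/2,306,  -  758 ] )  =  [ - 758,-567,-364,75/2,484/7, 902/9,306,552,645,691,810, 875]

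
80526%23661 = 9543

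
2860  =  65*44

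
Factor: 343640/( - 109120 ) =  - 781/248 = - 2^( - 3) * 11^1 * 31^(-1 )*71^1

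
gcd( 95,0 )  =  95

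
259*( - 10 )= - 2590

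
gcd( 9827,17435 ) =317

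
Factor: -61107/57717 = - 20369/19239 = -3^ ( - 1 ) * 11^(  -  2)*53^ (  -  1 )*20369^1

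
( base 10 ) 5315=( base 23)A12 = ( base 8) 12303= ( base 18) g75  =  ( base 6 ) 40335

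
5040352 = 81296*62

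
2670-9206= -6536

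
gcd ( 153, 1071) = 153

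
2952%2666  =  286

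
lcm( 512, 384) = 1536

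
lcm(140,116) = 4060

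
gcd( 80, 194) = 2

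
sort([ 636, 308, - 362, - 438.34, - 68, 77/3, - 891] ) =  [ - 891, - 438.34, - 362, - 68,77/3 , 308,636]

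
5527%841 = 481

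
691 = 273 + 418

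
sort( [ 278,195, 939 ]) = [ 195, 278, 939]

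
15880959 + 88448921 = 104329880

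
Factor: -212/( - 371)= 4/7 = 2^2 * 7^( - 1 )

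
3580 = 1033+2547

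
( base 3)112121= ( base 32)CA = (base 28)e2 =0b110001010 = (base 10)394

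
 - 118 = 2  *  ( - 59)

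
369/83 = 4+ 37/83 = 4.45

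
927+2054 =2981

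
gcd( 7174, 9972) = 2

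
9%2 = 1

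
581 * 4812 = 2795772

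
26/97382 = 13/48691 = 0.00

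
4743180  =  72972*65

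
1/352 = 1/352 = 0.00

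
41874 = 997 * 42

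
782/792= 391/396 = 0.99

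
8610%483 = 399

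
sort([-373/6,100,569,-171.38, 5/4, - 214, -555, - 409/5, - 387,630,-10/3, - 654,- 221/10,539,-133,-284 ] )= [ - 654, - 555,-387, - 284,-214,  -  171.38, - 133,-409/5 ,-373/6, - 221/10, - 10/3, 5/4,100, 539, 569,630 ]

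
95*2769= 263055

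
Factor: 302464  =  2^7*17^1*139^1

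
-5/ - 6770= 1/1354  =  0.00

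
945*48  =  45360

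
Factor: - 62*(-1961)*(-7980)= - 970224360   =  - 2^3 * 3^1*5^1*7^1*19^1 * 31^1 * 37^1* 53^1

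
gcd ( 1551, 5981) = 1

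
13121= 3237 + 9884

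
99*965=95535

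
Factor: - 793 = -13^1*61^1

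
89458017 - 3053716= 86404301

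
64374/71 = 906 + 48/71 = 906.68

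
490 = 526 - 36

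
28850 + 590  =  29440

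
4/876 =1/219=   0.00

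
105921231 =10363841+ 95557390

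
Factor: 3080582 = 2^1*137^1*11243^1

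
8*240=1920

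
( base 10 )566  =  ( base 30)IQ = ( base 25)MG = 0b1000110110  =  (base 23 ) 11E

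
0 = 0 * 6249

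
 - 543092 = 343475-886567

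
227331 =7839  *29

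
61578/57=1080 + 6/19  =  1080.32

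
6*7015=42090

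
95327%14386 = 9011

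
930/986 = 465/493 = 0.94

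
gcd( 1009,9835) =1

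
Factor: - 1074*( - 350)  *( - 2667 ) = - 2^2 * 3^2*5^2 * 7^2*127^1*179^1 = - 1002525300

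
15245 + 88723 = 103968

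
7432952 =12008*619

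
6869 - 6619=250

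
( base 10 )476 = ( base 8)734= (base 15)21B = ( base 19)161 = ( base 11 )3A3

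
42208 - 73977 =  - 31769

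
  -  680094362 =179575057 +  - 859669419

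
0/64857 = 0 = 0.00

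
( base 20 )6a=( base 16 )82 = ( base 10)130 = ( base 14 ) 94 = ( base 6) 334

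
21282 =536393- 515111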